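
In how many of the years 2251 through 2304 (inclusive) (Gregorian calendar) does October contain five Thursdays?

23

October has 31 days; it has five Thursdays when Thursday falls among the first (month-length − 28) days — i.e. when October 1 is one of Thursday/Wednesday/Tuesday.
October 1 by year: 2251:Wed✓ 2252:Fri 2253:Sat 2254:Sun 2255:Mon 2256:Wed✓ 2257:Thu✓ 2258:Fri 2259:Sat 2260:Mon 2261:Tue✓ 2262:Wed✓ 2263:Thu✓ 2264:Sat 2265:Sun …(24 more)… 2290:Wed✓ 2291:Thu✓ 2292:Sat 2293:Sun 2294:Mon 2295:Tue✓ 2296:Thu✓ 2297:Fri 2298:Sat 2299:Sun 2300:Mon 2301:Tue✓ 2302:Wed✓ 2303:Thu✓ 2304:Sat
Years with five Thursdays: 2251, 2256, 2257, 2261, 2262, 2263, 2267, 2268, 2272, 2273, 2274, 2278, 2279, 2284, 2285, 2289, 2290, 2291, 2295, 2296, 2301, 2302, 2303 → 23.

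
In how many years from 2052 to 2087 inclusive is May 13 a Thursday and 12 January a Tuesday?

Check each year's weekday for May 13 and 12 January:
  2052: Mon/Fri  2053: Tue/Sun  2054: Wed/Mon  2055: Thu/Tue ✓  2056: Sat/Wed  2057: Sun/Fri  2058: Mon/Sat  2059: Tue/Sun  2060: Thu/Mon  2061: Fri/Wed  2062: Sat/Thu  2063: Sun/Fri  2064: Tue/Sat  2065: Wed/Mon  …(8 more)…  2074: Sun/Fri  2075: Mon/Sat  2076: Wed/Sun  2077: Thu/Tue ✓  2078: Fri/Wed  2079: Sat/Thu  2080: Mon/Fri  2081: Tue/Sun  2082: Wed/Mon  2083: Thu/Tue ✓  2084: Sat/Wed  2085: Sun/Fri  2086: Mon/Sat  2087: Tue/Sun
Both conditions hold in: 2055, 2066, 2077, 2083 — 4.

4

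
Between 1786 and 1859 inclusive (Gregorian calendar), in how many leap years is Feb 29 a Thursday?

Leap years in 1786–1859: 17 of them.
Feb 29 weekday advances by 5 (mod 7) from one leap year to the next four years later (or differs when a century non-leap intervenes).
Leap-day weekdays: 1788:Fri 1792:Wed 1796:Mon 1804:Wed 1808:Mon 1812:Sat 1816:Thu✓ 1820:Tue 1824:Sun 1828:Fri 1832:Wed 1836:Mon 1840:Sat 1844:Thu✓ 1848:Tue 1852:Sun 1856:Fri
Thursday: 1816, 1844 → 2.

2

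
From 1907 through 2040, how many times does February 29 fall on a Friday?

5

Leap years in 1907–2040: 34 of them.
Feb 29 weekday advances by 5 (mod 7) from one leap year to the next four years later (or differs when a century non-leap intervenes).
Leap-day weekdays: 1908:Sat 1912:Thu 1916:Tue 1920:Sun 1924:Fri✓ 1928:Wed 1932:Mon 1936:Sat 1940:Thu 1944:Tue 1948:Sun 1952:Fri✓ 1956:Wed …(8 more)… 1992:Sat 1996:Thu 2000:Tue 2004:Sun 2008:Fri✓ 2012:Wed 2016:Mon 2020:Sat 2024:Thu 2028:Tue 2032:Sun 2036:Fri✓ 2040:Wed
Friday: 1924, 1952, 1980, 2008, 2036 → 5.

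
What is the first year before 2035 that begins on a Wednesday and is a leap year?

2020

Jan 1 advances by 2 weekdays after a leap year and by 1 after a common year.
2035: Jan 1 is Monday.
2034: Sunday
2033: Saturday
2032: Thursday (leap)
2031: Wednesday
2030: Tuesday
2029: Monday
2028: Saturday (leap)
2027: Friday
2026: Thursday
2025: Wednesday
2024: Monday (leap)
2023: Sunday
2022: Saturday
2021: Friday
2020: Wednesday (leap)
2020 begins on a Wednesday and is a leap year.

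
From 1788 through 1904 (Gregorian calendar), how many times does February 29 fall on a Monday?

6

Leap years in 1788–1904: 28 of them.
Feb 29 weekday advances by 5 (mod 7) from one leap year to the next four years later (or differs when a century non-leap intervenes).
Leap-day weekdays: 1788:Fri 1792:Wed 1796:Mon✓ 1804:Wed 1808:Mon✓ 1812:Sat 1816:Thu 1820:Tue 1824:Sun 1828:Fri 1832:Wed 1836:Mon✓ 1840:Sat 1844:Thu 1848:Tue 1852:Sun 1856:Fri 1860:Wed 1864:Mon✓ 1868:Sat 1872:Thu 1876:Tue 1880:Sun 1884:Fri 1888:Wed 1892:Mon✓ 1896:Sat 1904:Mon✓
Monday: 1796, 1808, 1836, 1864, 1892, 1904 → 6.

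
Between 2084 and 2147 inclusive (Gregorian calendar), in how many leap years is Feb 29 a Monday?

2

Leap years in 2084–2147: 15 of them.
Feb 29 weekday advances by 5 (mod 7) from one leap year to the next four years later (or differs when a century non-leap intervenes).
Leap-day weekdays: 2084:Tue 2088:Sun 2092:Fri 2096:Wed 2104:Fri 2108:Wed 2112:Mon✓ 2116:Sat 2120:Thu 2124:Tue 2128:Sun 2132:Fri 2136:Wed 2140:Mon✓ 2144:Sat
Monday: 2112, 2140 → 2.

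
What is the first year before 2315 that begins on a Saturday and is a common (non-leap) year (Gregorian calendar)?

Jan 1 advances by 2 weekdays after a leap year and by 1 after a common year.
2315: Jan 1 is Friday.
2314: Thursday
2313: Wednesday
2312: Monday (leap)
2311: Sunday
2310: Saturday
2310 begins on a Saturday and is a common year.

2310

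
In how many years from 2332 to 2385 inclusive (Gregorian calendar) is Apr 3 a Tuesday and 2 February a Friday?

Check each year's weekday for Apr 3 and 2 February:
  2332: Sun/Tue  2333: Mon/Thu  2334: Tue/Fri ✓  2335: Wed/Sat  2336: Fri/Sun  2337: Sat/Tue  2338: Sun/Wed  2339: Mon/Thu  2340: Wed/Fri  2341: Thu/Sun  2342: Fri/Mon  2343: Sat/Tue  2344: Mon/Wed  2345: Tue/Fri ✓  …(26 more)…  2372: Mon/Wed  2373: Tue/Fri ✓  2374: Wed/Sat  2375: Thu/Sun  2376: Sat/Mon  2377: Sun/Wed  2378: Mon/Thu  2379: Tue/Fri ✓  2380: Thu/Sat  2381: Fri/Mon  2382: Sat/Tue  2383: Sun/Wed  2384: Tue/Thu  2385: Wed/Sat
Both conditions hold in: 2334, 2345, 2351, 2362, 2373, 2379 — 6.

6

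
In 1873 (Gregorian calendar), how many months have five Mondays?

4

A month of length L has five Mondays iff its first Monday is on day ≤ L−28 (so day 1–3 in a 31-day month, 1–2 in a 30-day month, day 1 in a leap February).
Checking each month of 1873: Jan starts Wed (31d); Feb starts Sat (28d); Mar starts Sat (31d) ✓; Apr starts Tue (30d); May starts Thu (31d); Jun starts Sun (30d) ✓; Jul starts Tue (31d); Aug starts Fri (31d); Sep starts Mon (30d) ✓; Oct starts Wed (31d); Nov starts Sat (30d); Dec starts Mon (31d) ✓.
Five-Monday months: March, June, September, December → 4.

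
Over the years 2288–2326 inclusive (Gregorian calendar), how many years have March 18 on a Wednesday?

Track March 18's weekday year by year (advancing +1, or +2 across a Feb 29):
  2288: Sun  2289: Mon (+1)  2290: Tue (+1)  2291: Wed (+1) ✓  2292: Fri (+2)
  2293: Sat (+1)  2294: Sun (+1)  2295: Mon (+1)  2296: Wed (+2) ✓  2297: Thu (+1)
  2298: Fri (+1)  2299: Sat (+1)  2300: Sun (+1)  2301: Mon (+1)  … (11 more years) …
  2313: Tue (+1)  2314: Wed (+1) ✓  2315: Thu (+1)  2316: Sat (+2)  2317: Sun (+1)
  2318: Mon (+1)  2319: Tue (+1)  2320: Thu (+2)  2321: Fri (+1)  2322: Sat (+1)
  2323: Sun (+1)  2324: Tue (+2)  2325: Wed (+1) ✓  2326: Thu (+1)
Wednesday years: 2291, 2296, 2303, 2308, 2314, 2325 — 6 in total.

6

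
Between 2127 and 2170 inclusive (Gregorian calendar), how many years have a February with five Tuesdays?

1

February has 28 days (29 in leap years); it has five Tuesdays when Tuesday falls among the first (month-length − 28) days — i.e. when February 1 is Tuesday in a leap year (never in a common year).
February 1 by year: 2127:Sat 2128:Sun 2129:Tue 2130:Wed 2131:Thu 2132:Fri 2133:Sun 2134:Mon 2135:Tue 2136:Wed 2137:Fri 2138:Sat 2139:Sun 2140:Mon 2141:Wed …(14 more)… 2156:Sun 2157:Tue 2158:Wed 2159:Thu 2160:Fri 2161:Sun 2162:Mon 2163:Tue 2164:Wed 2165:Fri 2166:Sat 2167:Sun 2168:Mon 2169:Wed 2170:Thu
Years with five Tuesdays: 2152 → 1.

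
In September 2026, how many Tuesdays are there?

5

September 2026 has 30 days and begins on Tuesday.
The first Tuesday is September 1.
Tuesdays fall on 1, 8, 15, 22, 29 — that's 5.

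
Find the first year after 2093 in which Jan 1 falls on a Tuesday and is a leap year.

Jan 1 advances by 2 weekdays after a leap year and by 1 after a common year.
2093: Jan 1 is Thursday.
2094: Friday
2095: Saturday
2096: Sunday (leap)
2097: Tuesday
2098: Wednesday
2099: Thursday
2100: Friday
2101: Saturday
2102: Sunday
2103: Monday
2104: Tuesday (leap)
2104 begins on a Tuesday and is a leap year.

2104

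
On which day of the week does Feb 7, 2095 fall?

January 1, 2095 is a Saturday.
February 7 is day 38 of the year, i.e. 37 days after Jan 1.
37 mod 7 = 2, so advance 2 weekdays from Saturday: Monday.

Monday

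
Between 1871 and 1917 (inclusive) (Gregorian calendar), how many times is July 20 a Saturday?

Track July 20's weekday year by year (advancing +1, or +2 across a Feb 29):
  1871: Thu  1872: Sat (+2) ✓  1873: Sun (+1)  1874: Mon (+1)  1875: Tue (+1)
  1876: Thu (+2)  1877: Fri (+1)  1878: Sat (+1) ✓  1879: Sun (+1)  1880: Tue (+2)
  1881: Wed (+1)  1882: Thu (+1)  1883: Fri (+1)  1884: Sun (+2)  … (19 more years) …
  1904: Wed (+2)  1905: Thu (+1)  1906: Fri (+1)  1907: Sat (+1) ✓  1908: Mon (+2)
  1909: Tue (+1)  1910: Wed (+1)  1911: Thu (+1)  1912: Sat (+2) ✓  1913: Sun (+1)
  1914: Mon (+1)  1915: Tue (+1)  1916: Thu (+2)  1917: Fri (+1)
Saturday years: 1872, 1878, 1889, 1895, 1901, 1907, 1912 — 7 in total.

7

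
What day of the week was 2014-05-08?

Thursday

January 1, 2014 is a Wednesday.
May 8 is day 128 of the year, i.e. 127 days after Jan 1.
127 mod 7 = 1, so advance 1 weekday from Wednesday: Thursday.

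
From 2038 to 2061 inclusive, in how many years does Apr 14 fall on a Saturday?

Track Apr 14's weekday year by year (advancing +1, or +2 across a Feb 29):
  2038: Wed  2039: Thu (+1)  2040: Sat (+2) ✓  2041: Sun (+1)  2042: Mon (+1)
  2043: Tue (+1)  2044: Thu (+2)  2045: Fri (+1)  2046: Sat (+1) ✓  2047: Sun (+1)
  2048: Tue (+2)  2049: Wed (+1)  2050: Thu (+1)  2051: Fri (+1)  2052: Sun (+2)
  2053: Mon (+1)  2054: Tue (+1)  2055: Wed (+1)  2056: Fri (+2)  2057: Sat (+1) ✓
  2058: Sun (+1)  2059: Mon (+1)  2060: Wed (+2)  2061: Thu (+1)
Saturday years: 2040, 2046, 2057 — 3 in total.

3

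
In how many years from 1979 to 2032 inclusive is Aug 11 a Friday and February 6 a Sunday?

2

Check each year's weekday for Aug 11 and February 6:
  1979: Sat/Tue  1980: Mon/Wed  1981: Tue/Fri  1982: Wed/Sat  1983: Thu/Sun  1984: Sat/Mon  1985: Sun/Wed  1986: Mon/Thu  1987: Tue/Fri  1988: Thu/Sat  1989: Fri/Mon  1990: Sat/Tue  1991: Sun/Wed  1992: Tue/Thu  …(26 more)…  2019: Sun/Wed  2020: Tue/Thu  2021: Wed/Sat  2022: Thu/Sun  2023: Fri/Mon  2024: Sun/Tue  2025: Mon/Thu  2026: Tue/Fri  2027: Wed/Sat  2028: Fri/Sun ✓  2029: Sat/Tue  2030: Sun/Wed  2031: Mon/Thu  2032: Wed/Fri
Both conditions hold in: 2000, 2028 — 2.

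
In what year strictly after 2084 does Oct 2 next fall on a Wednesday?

From one year to the next, a fixed date's weekday advances by 1, or by 2 when a Feb 29 lies between the two dates.
2084: October 2 is Monday.
2085: Tuesday (+1)
2086: Wednesday (+1)
Oct 2 falls on a Wednesday in 2086.

2086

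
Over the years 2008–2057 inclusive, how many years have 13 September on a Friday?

Track 13 September's weekday year by year (advancing +1, or +2 across a Feb 29):
  2008: Sat  2009: Sun (+1)  2010: Mon (+1)  2011: Tue (+1)  2012: Thu (+2)
  2013: Fri (+1) ✓  2014: Sat (+1)  2015: Sun (+1)  2016: Tue (+2)  2017: Wed (+1)
  2018: Thu (+1)  2019: Fri (+1) ✓  2020: Sun (+2)  2021: Mon (+1)  … (22 more years) …
  2044: Tue (+2)  2045: Wed (+1)  2046: Thu (+1)  2047: Fri (+1) ✓  2048: Sun (+2)
  2049: Mon (+1)  2050: Tue (+1)  2051: Wed (+1)  2052: Fri (+2) ✓  2053: Sat (+1)
  2054: Sun (+1)  2055: Mon (+1)  2056: Wed (+2)  2057: Thu (+1)
Friday years: 2013, 2019, 2024, 2030, 2041, 2047, 2052 — 7 in total.

7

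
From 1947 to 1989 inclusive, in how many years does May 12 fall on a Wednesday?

Track May 12's weekday year by year (advancing +1, or +2 across a Feb 29):
  1947: Mon  1948: Wed (+2) ✓  1949: Thu (+1)  1950: Fri (+1)  1951: Sat (+1)
  1952: Mon (+2)  1953: Tue (+1)  1954: Wed (+1) ✓  1955: Thu (+1)  1956: Sat (+2)
  1957: Sun (+1)  1958: Mon (+1)  1959: Tue (+1)  1960: Thu (+2)  … (15 more years) …
  1976: Wed (+2) ✓  1977: Thu (+1)  1978: Fri (+1)  1979: Sat (+1)  1980: Mon (+2)
  1981: Tue (+1)  1982: Wed (+1) ✓  1983: Thu (+1)  1984: Sat (+2)  1985: Sun (+1)
  1986: Mon (+1)  1987: Tue (+1)  1988: Thu (+2)  1989: Fri (+1)
Wednesday years: 1948, 1954, 1965, 1971, 1976, 1982 — 6 in total.

6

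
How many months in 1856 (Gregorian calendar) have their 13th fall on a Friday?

Check the 13th of each month of 1856: Jan 13: Sun, Feb 13: Wed, Mar 13: Thu, Apr 13: Sun, May 13: Tue, Jun 13: Fri, Jul 13: Sun, Aug 13: Wed, Sep 13: Sat, Oct 13: Mon, Nov 13: Thu, Dec 13: Sat.
Friday occurs in June — 1 month.

1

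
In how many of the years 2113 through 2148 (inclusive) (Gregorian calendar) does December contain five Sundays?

17

December has 31 days; it has five Sundays when Sunday falls among the first (month-length − 28) days — i.e. when December 1 is one of Sunday/Saturday/Friday.
December 1 by year: 2113:Fri✓ 2114:Sat✓ 2115:Sun✓ 2116:Tue 2117:Wed 2118:Thu 2119:Fri✓ 2120:Sun✓ 2121:Mon 2122:Tue 2123:Wed 2124:Fri✓ 2125:Sat✓ 2126:Sun✓ 2127:Mon …(6 more)… 2134:Wed 2135:Thu 2136:Sat✓ 2137:Sun✓ 2138:Mon 2139:Tue 2140:Thu 2141:Fri✓ 2142:Sat✓ 2143:Sun✓ 2144:Tue 2145:Wed 2146:Thu 2147:Fri✓ 2148:Sun✓
Years with five Sundays: 2113, 2114, 2115, 2119, 2120, 2124, 2125, 2126, 2130, 2131, 2136, 2137, 2141, 2142, 2143, 2147, 2148 → 17.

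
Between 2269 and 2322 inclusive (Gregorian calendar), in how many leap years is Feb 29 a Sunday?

Leap years in 2269–2322: 12 of them.
Feb 29 weekday advances by 5 (mod 7) from one leap year to the next four years later (or differs when a century non-leap intervenes).
Leap-day weekdays: 2272:Thu 2276:Tue 2280:Sun✓ 2284:Fri 2288:Wed 2292:Mon 2296:Sat 2304:Mon 2308:Sat 2312:Thu 2316:Tue 2320:Sun✓
Sunday: 2280, 2320 → 2.

2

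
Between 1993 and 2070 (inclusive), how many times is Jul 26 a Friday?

11

Track Jul 26's weekday year by year (advancing +1, or +2 across a Feb 29):
  1993: Mon  1994: Tue (+1)  1995: Wed (+1)  1996: Fri (+2) ✓  1997: Sat (+1)
  1998: Sun (+1)  1999: Mon (+1)  2000: Wed (+2)  2001: Thu (+1)  2002: Fri (+1) ✓
  2003: Sat (+1)  2004: Mon (+2)  2005: Tue (+1)  2006: Wed (+1)  … (50 more years) …
  2057: Thu (+1)  2058: Fri (+1) ✓  2059: Sat (+1)  2060: Mon (+2)  2061: Tue (+1)
  2062: Wed (+1)  2063: Thu (+1)  2064: Sat (+2)  2065: Sun (+1)  2066: Mon (+1)
  2067: Tue (+1)  2068: Thu (+2)  2069: Fri (+1) ✓  2070: Sat (+1)
Friday years: 1996, 2002, 2013, 2019, 2024, 2030, 2041, 2047, 2052, 2058, 2069 — 11 in total.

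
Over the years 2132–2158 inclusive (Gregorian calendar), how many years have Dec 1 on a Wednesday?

Track Dec 1's weekday year by year (advancing +1, or +2 across a Feb 29):
  2132: Mon  2133: Tue (+1)  2134: Wed (+1) ✓  2135: Thu (+1)  2136: Sat (+2)
  2137: Sun (+1)  2138: Mon (+1)  2139: Tue (+1)  2140: Thu (+2)  2141: Fri (+1)
  2142: Sat (+1)  2143: Sun (+1)  2144: Tue (+2)  2145: Wed (+1) ✓  2146: Thu (+1)
  2147: Fri (+1)  2148: Sun (+2)  2149: Mon (+1)  2150: Tue (+1)  2151: Wed (+1) ✓
  2152: Fri (+2)  2153: Sat (+1)  2154: Sun (+1)  2155: Mon (+1)  2156: Wed (+2) ✓
  2157: Thu (+1)  2158: Fri (+1)
Wednesday years: 2134, 2145, 2151, 2156 — 4 in total.

4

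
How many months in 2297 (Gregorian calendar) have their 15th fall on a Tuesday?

Check the 15th of each month of 2297: Jan 15: Fri, Feb 15: Mon, Mar 15: Mon, Apr 15: Thu, May 15: Sat, Jun 15: Tue, Jul 15: Thu, Aug 15: Sun, Sep 15: Wed, Oct 15: Fri, Nov 15: Mon, Dec 15: Wed.
Tuesday occurs in June — 1 month.

1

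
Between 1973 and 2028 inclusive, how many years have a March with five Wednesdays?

24

March has 31 days; it has five Wednesdays when Wednesday falls among the first (month-length − 28) days — i.e. when March 1 is one of Wednesday/Tuesday/Monday.
March 1 by year: 1973:Thu 1974:Fri 1975:Sat 1976:Mon✓ 1977:Tue✓ 1978:Wed✓ 1979:Thu 1980:Sat 1981:Sun 1982:Mon✓ 1983:Tue✓ 1984:Thu 1985:Fri 1986:Sat 1987:Sun …(26 more)… 2014:Sat 2015:Sun 2016:Tue✓ 2017:Wed✓ 2018:Thu 2019:Fri 2020:Sun 2021:Mon✓ 2022:Tue✓ 2023:Wed✓ 2024:Fri 2025:Sat 2026:Sun 2027:Mon✓ 2028:Wed✓
Years with five Wednesdays: 1976, 1977, 1978, 1982, 1983, 1988, 1989, 1993, 1994, 1995, 1999, 2000, 2004, 2005, 2006, 2010, 2011, 2016, 2017, 2021, 2022, 2023, 2027, 2028 → 24.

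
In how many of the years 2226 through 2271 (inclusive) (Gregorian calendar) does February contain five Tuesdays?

1

February has 28 days (29 in leap years); it has five Tuesdays when Tuesday falls among the first (month-length − 28) days — i.e. when February 1 is Tuesday in a leap year (never in a common year).
February 1 by year: 2226:Wed 2227:Thu 2228:Fri 2229:Sun 2230:Mon 2231:Tue 2232:Wed 2233:Fri 2234:Sat 2235:Sun 2236:Mon 2237:Wed 2238:Thu 2239:Fri 2240:Sat …(16 more)… 2257:Sun 2258:Mon 2259:Tue 2260:Wed 2261:Fri 2262:Sat 2263:Sun 2264:Mon 2265:Wed 2266:Thu 2267:Fri 2268:Sat 2269:Mon 2270:Tue 2271:Wed
Years with five Tuesdays: 2248 → 1.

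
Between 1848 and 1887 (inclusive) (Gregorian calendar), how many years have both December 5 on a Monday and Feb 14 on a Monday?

Check each year's weekday for December 5 and Feb 14:
  1848: Tue/Mon  1849: Wed/Wed  1850: Thu/Thu  1851: Fri/Fri  1852: Sun/Sat  1853: Mon/Mon ✓  1854: Tue/Tue  1855: Wed/Wed  1856: Fri/Thu  1857: Sat/Sat  1858: Sun/Sun  1859: Mon/Mon ✓  1860: Wed/Tue  1861: Thu/Thu  …(12 more)…  1874: Sat/Sat  1875: Sun/Sun  1876: Tue/Mon  1877: Wed/Wed  1878: Thu/Thu  1879: Fri/Fri  1880: Sun/Sat  1881: Mon/Mon ✓  1882: Tue/Tue  1883: Wed/Wed  1884: Fri/Thu  1885: Sat/Sat  1886: Sun/Sun  1887: Mon/Mon ✓
Both conditions hold in: 1853, 1859, 1870, 1881, 1887 — 5.

5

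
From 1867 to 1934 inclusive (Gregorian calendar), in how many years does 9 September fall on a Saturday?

10

Track 9 September's weekday year by year (advancing +1, or +2 across a Feb 29):
  1867: Mon  1868: Wed (+2)  1869: Thu (+1)  1870: Fri (+1)  1871: Sat (+1) ✓
  1872: Mon (+2)  1873: Tue (+1)  1874: Wed (+1)  1875: Thu (+1)  1876: Sat (+2) ✓
  1877: Sun (+1)  1878: Mon (+1)  1879: Tue (+1)  1880: Thu (+2)  … (40 more years) …
  1921: Fri (+1)  1922: Sat (+1) ✓  1923: Sun (+1)  1924: Tue (+2)  1925: Wed (+1)
  1926: Thu (+1)  1927: Fri (+1)  1928: Sun (+2)  1929: Mon (+1)  1930: Tue (+1)
  1931: Wed (+1)  1932: Fri (+2)  1933: Sat (+1) ✓  1934: Sun (+1)
Saturday years: 1871, 1876, 1882, 1893, 1899, 1905, 1911, 1916, 1922, 1933 — 10 in total.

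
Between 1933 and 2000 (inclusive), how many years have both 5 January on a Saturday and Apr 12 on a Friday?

7

Check each year's weekday for 5 January and Apr 12:
  1933: Thu/Wed  1934: Fri/Thu  1935: Sat/Fri ✓  1936: Sun/Sun  1937: Tue/Mon  1938: Wed/Tue  1939: Thu/Wed  1940: Fri/Fri  1941: Sun/Sat  1942: Mon/Sun  1943: Tue/Mon  1944: Wed/Wed  1945: Fri/Thu  1946: Sat/Fri ✓  …(40 more)…  1987: Mon/Sun  1988: Tue/Tue  1989: Thu/Wed  1990: Fri/Thu  1991: Sat/Fri ✓  1992: Sun/Sun  1993: Tue/Mon  1994: Wed/Tue  1995: Thu/Wed  1996: Fri/Fri  1997: Sun/Sat  1998: Mon/Sun  1999: Tue/Mon  2000: Wed/Wed
Both conditions hold in: 1935, 1946, 1957, 1963, 1974, 1985, 1991 — 7.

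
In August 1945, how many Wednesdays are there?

5

August 1945 has 31 days and begins on Wednesday.
The first Wednesday is August 1.
Wednesdays fall on 1, 8, 15, 22, 29 — that's 5.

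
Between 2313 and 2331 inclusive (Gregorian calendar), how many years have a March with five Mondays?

10

March has 31 days; it has five Mondays when Monday falls among the first (month-length − 28) days — i.e. when March 1 is one of Monday/Sunday/Saturday.
March 1 by year: 2313:Sat✓ 2314:Sun✓ 2315:Mon✓ 2316:Wed 2317:Thu 2318:Fri 2319:Sat✓ 2320:Mon✓ 2321:Tue 2322:Wed 2323:Thu 2324:Sat✓ 2325:Sun✓ 2326:Mon✓ 2327:Tue 2328:Thu 2329:Fri 2330:Sat✓ 2331:Sun✓
Years with five Mondays: 2313, 2314, 2315, 2319, 2320, 2324, 2325, 2326, 2330, 2331 → 10.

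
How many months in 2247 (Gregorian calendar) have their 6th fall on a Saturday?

Check the 6th of each month of 2247: Jan 6: Wed, Feb 6: Sat, Mar 6: Sat, Apr 6: Tue, May 6: Thu, Jun 6: Sun, Jul 6: Tue, Aug 6: Fri, Sep 6: Mon, Oct 6: Wed, Nov 6: Sat, Dec 6: Mon.
Saturday occurs in February, March, November — 3 months.

3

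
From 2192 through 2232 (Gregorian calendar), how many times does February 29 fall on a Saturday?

Leap years in 2192–2232: 10 of them.
Feb 29 weekday advances by 5 (mod 7) from one leap year to the next four years later (or differs when a century non-leap intervenes).
Leap-day weekdays: 2192:Wed 2196:Mon 2204:Wed 2208:Mon 2212:Sat✓ 2216:Thu 2220:Tue 2224:Sun 2228:Fri 2232:Wed
Saturday: 2212 → 1.

1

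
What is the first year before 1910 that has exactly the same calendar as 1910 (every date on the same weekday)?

Two years share a calendar iff Jan 1 falls on the same weekday and both are leap or both are common. 1910: Jan 1 is Saturday, common year.
1909: Jan 1 Friday, common
1908: Jan 1 Wednesday, leap
1907: Jan 1 Tuesday, common
1906: Jan 1 Monday, common
1905: Jan 1 Sunday, common
1904: Jan 1 Friday, leap
1903: Jan 1 Thursday, common
1902: Jan 1 Wednesday, common
1901: Jan 1 Tuesday, common
1900: Jan 1 Monday, common
1899: Jan 1 Sunday, common
1898: Jan 1 Saturday, common
1898 matches on both conditions.

1898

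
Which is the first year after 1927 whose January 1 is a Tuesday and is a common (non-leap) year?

Jan 1 advances by 2 weekdays after a leap year and by 1 after a common year.
1927: Jan 1 is Saturday.
1928: Sunday (leap)
1929: Tuesday
1929 begins on a Tuesday and is a common year.

1929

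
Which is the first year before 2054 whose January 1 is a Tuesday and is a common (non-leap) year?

2047

Jan 1 advances by 2 weekdays after a leap year and by 1 after a common year.
2054: Jan 1 is Thursday.
2053: Wednesday
2052: Monday (leap)
2051: Sunday
2050: Saturday
2049: Friday
2048: Wednesday (leap)
2047: Tuesday
2047 begins on a Tuesday and is a common year.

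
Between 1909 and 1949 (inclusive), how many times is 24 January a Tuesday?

5

Track 24 January's weekday year by year (advancing +1, or +2 across a Feb 29):
  1909: Sun  1910: Mon (+1)  1911: Tue (+1) ✓  1912: Wed (+1)  1913: Fri (+2)
  1914: Sat (+1)  1915: Sun (+1)  1916: Mon (+1)  1917: Wed (+2)  1918: Thu (+1)
  1919: Fri (+1)  1920: Sat (+1)  1921: Mon (+2)  1922: Tue (+1) ✓  … (13 more years) …
  1936: Fri (+1)  1937: Sun (+2)  1938: Mon (+1)  1939: Tue (+1) ✓  1940: Wed (+1)
  1941: Fri (+2)  1942: Sat (+1)  1943: Sun (+1)  1944: Mon (+1)  1945: Wed (+2)
  1946: Thu (+1)  1947: Fri (+1)  1948: Sat (+1)  1949: Mon (+2)
Tuesday years: 1911, 1922, 1928, 1933, 1939 — 5 in total.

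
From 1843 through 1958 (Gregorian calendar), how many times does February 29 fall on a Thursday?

4

Leap years in 1843–1958: 28 of them.
Feb 29 weekday advances by 5 (mod 7) from one leap year to the next four years later (or differs when a century non-leap intervenes).
Leap-day weekdays: 1844:Thu✓ 1848:Tue 1852:Sun 1856:Fri 1860:Wed 1864:Mon 1868:Sat 1872:Thu✓ 1876:Tue 1880:Sun 1884:Fri 1888:Wed 1892:Mon 1896:Sat 1904:Mon 1908:Sat 1912:Thu✓ 1916:Tue 1920:Sun 1924:Fri 1928:Wed 1932:Mon 1936:Sat 1940:Thu✓ 1944:Tue 1948:Sun 1952:Fri 1956:Wed
Thursday: 1844, 1872, 1912, 1940 → 4.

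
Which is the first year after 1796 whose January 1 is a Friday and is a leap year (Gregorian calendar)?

Jan 1 advances by 2 weekdays after a leap year and by 1 after a common year.
1796: Jan 1 is Friday (leap).
1797: Sunday
1798: Monday
1799: Tuesday
1800: Wednesday
1801: Thursday
1802: Friday
1803: Saturday
1804: Sunday (leap)
1805: Tuesday
1806: Wednesday
1807: Thursday
1808: Friday (leap)
1808 begins on a Friday and is a leap year.

1808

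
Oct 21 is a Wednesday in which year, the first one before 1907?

From one year to the next, a fixed date's weekday advances by 1, or by 2 when a Feb 29 lies between the two dates.
1907: October 21 is Monday.
1906: Sunday (−1)
1905: Saturday (−1)
1904: Friday (−1)
1903: Wednesday (−2)
Oct 21 falls on a Wednesday in 1903.

1903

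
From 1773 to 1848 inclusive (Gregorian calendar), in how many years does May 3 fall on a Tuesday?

Track May 3's weekday year by year (advancing +1, or +2 across a Feb 29):
  1773: Mon  1774: Tue (+1) ✓  1775: Wed (+1)  1776: Fri (+2)  1777: Sat (+1)
  1778: Sun (+1)  1779: Mon (+1)  1780: Wed (+2)  1781: Thu (+1)  1782: Fri (+1)
  1783: Sat (+1)  1784: Mon (+2)  1785: Tue (+1) ✓  1786: Wed (+1)  … (48 more years) …
  1835: Sun (+1)  1836: Tue (+2) ✓  1837: Wed (+1)  1838: Thu (+1)  1839: Fri (+1)
  1840: Sun (+2)  1841: Mon (+1)  1842: Tue (+1) ✓  1843: Wed (+1)  1844: Fri (+2)
  1845: Sat (+1)  1846: Sun (+1)  1847: Mon (+1)  1848: Wed (+2)
Tuesday years: 1774, 1785, 1791, 1796, 1803, 1808, 1814, 1825, 1831, 1836, 1842 — 11 in total.

11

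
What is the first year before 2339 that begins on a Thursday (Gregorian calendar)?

Jan 1 advances by 2 weekdays after a leap year and by 1 after a common year.
2339: Jan 1 is Sunday.
2338: Saturday
2337: Friday
2336: Wednesday (leap)
2335: Tuesday
2334: Monday
2333: Sunday
2332: Friday (leap)
2331: Thursday
2331 begins on a Thursday

2331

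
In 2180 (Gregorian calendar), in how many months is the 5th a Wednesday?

3

Check the 5th of each month of 2180: Jan 5: Wed, Feb 5: Sat, Mar 5: Sun, Apr 5: Wed, May 5: Fri, Jun 5: Mon, Jul 5: Wed, Aug 5: Sat, Sep 5: Tue, Oct 5: Thu, Nov 5: Sun, Dec 5: Tue.
Wednesday occurs in January, April, July — 3 months.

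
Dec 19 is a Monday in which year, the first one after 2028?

2033

From one year to the next, a fixed date's weekday advances by 1, or by 2 when a Feb 29 lies between the two dates.
2028: December 19 is Tuesday.
2029: Wednesday (+1)
2030: Thursday (+1)
2031: Friday (+1)
2032: Sunday (+2)
2033: Monday (+1)
Dec 19 falls on a Monday in 2033.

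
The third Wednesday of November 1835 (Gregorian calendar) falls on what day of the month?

November 1, 1835 is a Sunday, so the first Wednesday is the 4th.
The third Wednesday is 4 + 14 = 18.

18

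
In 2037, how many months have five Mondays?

4

A month of length L has five Mondays iff its first Monday is on day ≤ L−28 (so day 1–3 in a 31-day month, 1–2 in a 30-day month, day 1 in a leap February).
Checking each month of 2037: Jan starts Thu (31d); Feb starts Sun (28d); Mar starts Sun (31d) ✓; Apr starts Wed (30d); May starts Fri (31d); Jun starts Mon (30d) ✓; Jul starts Wed (31d); Aug starts Sat (31d) ✓; Sep starts Tue (30d); Oct starts Thu (31d); Nov starts Sun (30d) ✓; Dec starts Tue (31d).
Five-Monday months: March, June, August, November → 4.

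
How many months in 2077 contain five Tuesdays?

4

A month of length L has five Tuesdays iff its first Tuesday is on day ≤ L−28 (so day 1–3 in a 31-day month, 1–2 in a 30-day month, day 1 in a leap February).
Checking each month of 2077: Jan starts Fri (31d); Feb starts Mon (28d); Mar starts Mon (31d) ✓; Apr starts Thu (30d); May starts Sat (31d); Jun starts Tue (30d) ✓; Jul starts Thu (31d); Aug starts Sun (31d) ✓; Sep starts Wed (30d); Oct starts Fri (31d); Nov starts Mon (30d) ✓; Dec starts Wed (31d).
Five-Tuesday months: March, June, August, November → 4.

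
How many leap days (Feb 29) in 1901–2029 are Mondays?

Leap years in 1901–2029: 32 of them.
Feb 29 weekday advances by 5 (mod 7) from one leap year to the next four years later (or differs when a century non-leap intervenes).
Leap-day weekdays: 1904:Mon✓ 1908:Sat 1912:Thu 1916:Tue 1920:Sun 1924:Fri 1928:Wed 1932:Mon✓ 1936:Sat 1940:Thu 1944:Tue 1948:Sun 1952:Fri …(6 more)… 1980:Fri 1984:Wed 1988:Mon✓ 1992:Sat 1996:Thu 2000:Tue 2004:Sun 2008:Fri 2012:Wed 2016:Mon✓ 2020:Sat 2024:Thu 2028:Tue
Monday: 1904, 1932, 1960, 1988, 2016 → 5.

5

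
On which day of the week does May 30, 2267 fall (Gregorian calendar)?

Thursday

January 1, 2267 is a Tuesday.
May 30 is day 150 of the year, i.e. 149 days after Jan 1.
149 mod 7 = 2, so advance 2 weekdays from Tuesday: Thursday.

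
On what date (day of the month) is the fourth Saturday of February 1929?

February 1, 1929 is a Friday, so the first Saturday is the 2nd.
The fourth Saturday is 2 + 21 = 23.

23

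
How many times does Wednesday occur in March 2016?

5

March 2016 has 31 days and begins on Tuesday.
The first Wednesday is March 2.
Wednesdays fall on 2, 9, 16, 23, 30 — that's 5.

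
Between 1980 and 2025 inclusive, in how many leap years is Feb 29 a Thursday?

2

Leap years in 1980–2025: 12 of them.
Feb 29 weekday advances by 5 (mod 7) from one leap year to the next four years later (or differs when a century non-leap intervenes).
Leap-day weekdays: 1980:Fri 1984:Wed 1988:Mon 1992:Sat 1996:Thu✓ 2000:Tue 2004:Sun 2008:Fri 2012:Wed 2016:Mon 2020:Sat 2024:Thu✓
Thursday: 1996, 2024 → 2.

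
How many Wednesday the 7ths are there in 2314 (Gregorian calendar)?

2

Check the 7th of each month of 2314: Jan 7: Wed, Feb 7: Sat, Mar 7: Sat, Apr 7: Tue, May 7: Thu, Jun 7: Sun, Jul 7: Tue, Aug 7: Fri, Sep 7: Mon, Oct 7: Wed, Nov 7: Sat, Dec 7: Mon.
Wednesday occurs in January, October — 2 months.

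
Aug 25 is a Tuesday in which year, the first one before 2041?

From one year to the next, a fixed date's weekday advances by 1, or by 2 when a Feb 29 lies between the two dates.
2041: August 25 is Sunday.
2040: Saturday (−1)
2039: Thursday (−2)
2038: Wednesday (−1)
2037: Tuesday (−1)
Aug 25 falls on a Tuesday in 2037.

2037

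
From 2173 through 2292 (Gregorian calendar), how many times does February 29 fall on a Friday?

4

Leap years in 2173–2292: 29 of them.
Feb 29 weekday advances by 5 (mod 7) from one leap year to the next four years later (or differs when a century non-leap intervenes).
Leap-day weekdays: 2176:Thu 2180:Tue 2184:Sun 2188:Fri✓ 2192:Wed 2196:Mon 2204:Wed 2208:Mon 2212:Sat 2216:Thu 2220:Tue 2224:Sun 2228:Fri✓ …(3 more)… 2244:Thu 2248:Tue 2252:Sun 2256:Fri✓ 2260:Wed 2264:Mon 2268:Sat 2272:Thu 2276:Tue 2280:Sun 2284:Fri✓ 2288:Wed 2292:Mon
Friday: 2188, 2228, 2256, 2284 → 4.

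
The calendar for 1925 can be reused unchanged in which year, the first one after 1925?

Two years share a calendar iff Jan 1 falls on the same weekday and both are leap or both are common. 1925: Jan 1 is Thursday, common year.
1926: Jan 1 Friday, common
1927: Jan 1 Saturday, common
1928: Jan 1 Sunday, leap
1929: Jan 1 Tuesday, common
1930: Jan 1 Wednesday, common
1931: Jan 1 Thursday, common
1931 matches on both conditions.

1931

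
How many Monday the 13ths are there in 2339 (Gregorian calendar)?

3

Check the 13th of each month of 2339: Jan 13: Fri, Feb 13: Mon, Mar 13: Mon, Apr 13: Thu, May 13: Sat, Jun 13: Tue, Jul 13: Thu, Aug 13: Sun, Sep 13: Wed, Oct 13: Fri, Nov 13: Mon, Dec 13: Wed.
Monday occurs in February, March, November — 3 months.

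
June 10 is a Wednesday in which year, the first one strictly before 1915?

1914

From one year to the next, a fixed date's weekday advances by 1, or by 2 when a Feb 29 lies between the two dates.
1915: June 10 is Thursday.
1914: Wednesday (−1)
June 10 falls on a Wednesday in 1914.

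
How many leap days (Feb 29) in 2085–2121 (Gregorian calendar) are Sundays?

Leap years in 2085–2121: 8 of them.
Feb 29 weekday advances by 5 (mod 7) from one leap year to the next four years later (or differs when a century non-leap intervenes).
Leap-day weekdays: 2088:Sun✓ 2092:Fri 2096:Wed 2104:Fri 2108:Wed 2112:Mon 2116:Sat 2120:Thu
Sunday: 2088 → 1.

1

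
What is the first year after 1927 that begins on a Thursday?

1931

Jan 1 advances by 2 weekdays after a leap year and by 1 after a common year.
1927: Jan 1 is Saturday.
1928: Sunday (leap)
1929: Tuesday
1930: Wednesday
1931: Thursday
1931 begins on a Thursday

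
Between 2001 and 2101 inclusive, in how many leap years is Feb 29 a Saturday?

Leap years in 2001–2101: 24 of them.
Feb 29 weekday advances by 5 (mod 7) from one leap year to the next four years later (or differs when a century non-leap intervenes).
Leap-day weekdays: 2004:Sun 2008:Fri 2012:Wed 2016:Mon 2020:Sat✓ 2024:Thu 2028:Tue 2032:Sun 2036:Fri 2040:Wed 2044:Mon 2048:Sat✓ 2052:Thu 2056:Tue 2060:Sun 2064:Fri 2068:Wed 2072:Mon 2076:Sat✓ 2080:Thu 2084:Tue 2088:Sun 2092:Fri 2096:Wed
Saturday: 2020, 2048, 2076 → 3.

3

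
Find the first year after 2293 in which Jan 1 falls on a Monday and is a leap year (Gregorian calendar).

2312

Jan 1 advances by 2 weekdays after a leap year and by 1 after a common year.
2293: Jan 1 is Sunday.
2294: Monday
2295: Tuesday
2296: Wednesday (leap)
2297: Friday
2298: Saturday
2299: Sunday
2300: Monday
2301: Tuesday
2302: Wednesday
2303: Thursday
2304: Friday (leap)
2305: Sunday
2306: Monday
2307: Tuesday
2308: Wednesday (leap)
2309: Friday
2310: Saturday
2311: Sunday
2312: Monday (leap)
2312 begins on a Monday and is a leap year.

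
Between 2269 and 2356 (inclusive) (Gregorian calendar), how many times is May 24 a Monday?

13

Track May 24's weekday year by year (advancing +1, or +2 across a Feb 29):
  2269: Mon ✓  2270: Tue (+1)  2271: Wed (+1)  2272: Fri (+2)  2273: Sat (+1)
  2274: Sun (+1)  2275: Mon (+1) ✓  2276: Wed (+2)  2277: Thu (+1)  2278: Fri (+1)
  2279: Sat (+1)  2280: Mon (+2) ✓  2281: Tue (+1)  2282: Wed (+1)  … (60 more years) …
  2343: Mon (+1) ✓  2344: Wed (+2)  2345: Thu (+1)  2346: Fri (+1)  2347: Sat (+1)
  2348: Mon (+2) ✓  2349: Tue (+1)  2350: Wed (+1)  2351: Thu (+1)  2352: Sat (+2)
  2353: Sun (+1)  2354: Mon (+1) ✓  2355: Tue (+1)  2356: Thu (+2)
Monday years: 2269, 2275, 2280, 2286, 2297, 2309, 2315, 2320, 2326, 2337, 2343, 2348, 2354 — 13 in total.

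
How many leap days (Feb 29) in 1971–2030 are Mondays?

2

Leap years in 1971–2030: 15 of them.
Feb 29 weekday advances by 5 (mod 7) from one leap year to the next four years later (or differs when a century non-leap intervenes).
Leap-day weekdays: 1972:Tue 1976:Sun 1980:Fri 1984:Wed 1988:Mon✓ 1992:Sat 1996:Thu 2000:Tue 2004:Sun 2008:Fri 2012:Wed 2016:Mon✓ 2020:Sat 2024:Thu 2028:Tue
Monday: 1988, 2016 → 2.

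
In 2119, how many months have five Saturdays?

4

A month of length L has five Saturdays iff its first Saturday is on day ≤ L−28 (so day 1–3 in a 31-day month, 1–2 in a 30-day month, day 1 in a leap February).
Checking each month of 2119: Jan starts Sun (31d); Feb starts Wed (28d); Mar starts Wed (31d); Apr starts Sat (30d) ✓; May starts Mon (31d); Jun starts Thu (30d); Jul starts Sat (31d) ✓; Aug starts Tue (31d); Sep starts Fri (30d) ✓; Oct starts Sun (31d); Nov starts Wed (30d); Dec starts Fri (31d) ✓.
Five-Saturday months: April, July, September, December → 4.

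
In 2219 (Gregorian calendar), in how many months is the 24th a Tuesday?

1

Check the 24th of each month of 2219: Jan 24: Sun, Feb 24: Wed, Mar 24: Wed, Apr 24: Sat, May 24: Mon, Jun 24: Thu, Jul 24: Sat, Aug 24: Tue, Sep 24: Fri, Oct 24: Sun, Nov 24: Wed, Dec 24: Fri.
Tuesday occurs in August — 1 month.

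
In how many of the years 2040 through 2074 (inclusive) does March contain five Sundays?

March has 31 days; it has five Sundays when Sunday falls among the first (month-length − 28) days — i.e. when March 1 is one of Sunday/Saturday/Friday.
March 1 by year: 2040:Thu 2041:Fri✓ 2042:Sat✓ 2043:Sun✓ 2044:Tue 2045:Wed 2046:Thu 2047:Fri✓ 2048:Sun✓ 2049:Mon 2050:Tue 2051:Wed 2052:Fri✓ 2053:Sat✓ 2054:Sun✓ …(5 more)… 2060:Mon 2061:Tue 2062:Wed 2063:Thu 2064:Sat✓ 2065:Sun✓ 2066:Mon 2067:Tue 2068:Thu 2069:Fri✓ 2070:Sat✓ 2071:Sun✓ 2072:Tue 2073:Wed 2074:Thu
Years with five Sundays: 2041, 2042, 2043, 2047, 2048, 2052, 2053, 2054, 2058, 2059, 2064, 2065, 2069, 2070, 2071 → 15.

15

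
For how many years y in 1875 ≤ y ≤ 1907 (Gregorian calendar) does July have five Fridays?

July has 31 days; it has five Fridays when Friday falls among the first (month-length − 28) days — i.e. when July 1 is one of Friday/Thursday/Wednesday.
July 1 by year: 1875:Thu✓ 1876:Sat 1877:Sun 1878:Mon 1879:Tue 1880:Thu✓ 1881:Fri✓ 1882:Sat 1883:Sun 1884:Tue 1885:Wed✓ 1886:Thu✓ 1887:Fri✓ 1888:Sun 1889:Mon …(3 more)… 1893:Sat 1894:Sun 1895:Mon 1896:Wed✓ 1897:Thu✓ 1898:Fri✓ 1899:Sat 1900:Sun 1901:Mon 1902:Tue 1903:Wed✓ 1904:Fri✓ 1905:Sat 1906:Sun 1907:Mon
Years with five Fridays: 1875, 1880, 1881, 1885, 1886, 1887, 1891, 1892, 1896, 1897, 1898, 1903, 1904 → 13.

13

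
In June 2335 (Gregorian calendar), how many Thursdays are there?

4

June 2335 has 30 days and begins on Saturday.
The first Thursday is June 6.
Thursdays fall on 6, 13, 20, 27 — that's 4.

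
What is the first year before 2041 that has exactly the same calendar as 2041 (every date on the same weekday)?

Two years share a calendar iff Jan 1 falls on the same weekday and both are leap or both are common. 2041: Jan 1 is Tuesday, common year.
2040: Jan 1 Sunday, leap
2039: Jan 1 Saturday, common
2038: Jan 1 Friday, common
2037: Jan 1 Thursday, common
2036: Jan 1 Tuesday, leap
2035: Jan 1 Monday, common
2034: Jan 1 Sunday, common
2033: Jan 1 Saturday, common
2032: Jan 1 Thursday, leap
2031: Jan 1 Wednesday, common
2030: Jan 1 Tuesday, common
2030 matches on both conditions.

2030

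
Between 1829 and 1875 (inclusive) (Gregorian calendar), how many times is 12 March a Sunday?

Track 12 March's weekday year by year (advancing +1, or +2 across a Feb 29):
  1829: Thu  1830: Fri (+1)  1831: Sat (+1)  1832: Mon (+2)  1833: Tue (+1)
  1834: Wed (+1)  1835: Thu (+1)  1836: Sat (+2)  1837: Sun (+1) ✓  1838: Mon (+1)
  1839: Tue (+1)  1840: Thu (+2)  1841: Fri (+1)  1842: Sat (+1)  … (19 more years) …
  1862: Wed (+1)  1863: Thu (+1)  1864: Sat (+2)  1865: Sun (+1) ✓  1866: Mon (+1)
  1867: Tue (+1)  1868: Thu (+2)  1869: Fri (+1)  1870: Sat (+1)  1871: Sun (+1) ✓
  1872: Tue (+2)  1873: Wed (+1)  1874: Thu (+1)  1875: Fri (+1)
Sunday years: 1837, 1843, 1848, 1854, 1865, 1871 — 6 in total.

6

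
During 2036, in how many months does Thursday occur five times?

A month of length L has five Thursdays iff its first Thursday is on day ≤ L−28 (so day 1–3 in a 31-day month, 1–2 in a 30-day month, day 1 in a leap February).
Checking each month of 2036: Jan starts Tue (31d) ✓; Feb starts Fri (29d); Mar starts Sat (31d); Apr starts Tue (30d); May starts Thu (31d) ✓; Jun starts Sun (30d); Jul starts Tue (31d) ✓; Aug starts Fri (31d); Sep starts Mon (30d); Oct starts Wed (31d) ✓; Nov starts Sat (30d); Dec starts Mon (31d).
Five-Thursday months: January, May, July, October → 4.

4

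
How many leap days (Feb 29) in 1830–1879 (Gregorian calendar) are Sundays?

Leap years in 1830–1879: 12 of them.
Feb 29 weekday advances by 5 (mod 7) from one leap year to the next four years later (or differs when a century non-leap intervenes).
Leap-day weekdays: 1832:Wed 1836:Mon 1840:Sat 1844:Thu 1848:Tue 1852:Sun✓ 1856:Fri 1860:Wed 1864:Mon 1868:Sat 1872:Thu 1876:Tue
Sunday: 1852 → 1.

1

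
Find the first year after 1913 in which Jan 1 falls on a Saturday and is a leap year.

Jan 1 advances by 2 weekdays after a leap year and by 1 after a common year.
1913: Jan 1 is Wednesday.
1914: Thursday
1915: Friday
1916: Saturday (leap)
1916 begins on a Saturday and is a leap year.

1916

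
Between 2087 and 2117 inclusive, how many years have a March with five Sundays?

March has 31 days; it has five Sundays when Sunday falls among the first (month-length − 28) days — i.e. when March 1 is one of Sunday/Saturday/Friday.
March 1 by year: 2087:Sat✓ 2088:Mon 2089:Tue 2090:Wed 2091:Thu 2092:Sat✓ 2093:Sun✓ 2094:Mon 2095:Tue 2096:Thu 2097:Fri✓ 2098:Sat✓ 2099:Sun✓ 2100:Mon 2101:Tue 2102:Wed 2103:Thu 2104:Sat✓ 2105:Sun✓ 2106:Mon 2107:Tue 2108:Thu 2109:Fri✓ 2110:Sat✓ 2111:Sun✓ 2112:Tue 2113:Wed 2114:Thu 2115:Fri✓ 2116:Sun✓ 2117:Mon
Years with five Sundays: 2087, 2092, 2093, 2097, 2098, 2099, 2104, 2105, 2109, 2110, 2111, 2115, 2116 → 13.

13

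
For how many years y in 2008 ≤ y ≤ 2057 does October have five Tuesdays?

October has 31 days; it has five Tuesdays when Tuesday falls among the first (month-length − 28) days — i.e. when October 1 is one of Tuesday/Monday/Sunday.
October 1 by year: 2008:Wed 2009:Thu 2010:Fri 2011:Sat 2012:Mon✓ 2013:Tue✓ 2014:Wed 2015:Thu 2016:Sat 2017:Sun✓ 2018:Mon✓ 2019:Tue✓ 2020:Thu 2021:Fri 2022:Sat …(20 more)… 2043:Thu 2044:Sat 2045:Sun✓ 2046:Mon✓ 2047:Tue✓ 2048:Thu 2049:Fri 2050:Sat 2051:Sun✓ 2052:Tue✓ 2053:Wed 2054:Thu 2055:Fri 2056:Sun✓ 2057:Mon✓
Years with five Tuesdays: 2012, 2013, 2017, 2018, 2019, 2023, 2024, 2028, 2029, 2030, 2034, 2035, 2040, 2041, 2045, 2046, 2047, 2051, 2052, 2056, 2057 → 21.

21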